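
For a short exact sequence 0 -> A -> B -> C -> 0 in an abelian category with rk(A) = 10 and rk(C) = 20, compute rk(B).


For a short exact sequence 0 -> A -> B -> C -> 0,
rank is additive: rank(B) = rank(A) + rank(C).
rank(B) = 10 + 20 = 30

30


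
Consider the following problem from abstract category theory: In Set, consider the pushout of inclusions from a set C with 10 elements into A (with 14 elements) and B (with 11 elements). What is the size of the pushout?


The pushout A +_C B identifies the images of C in A and B.
|A +_C B| = |A| + |B| - |C| (for injections).
= 14 + 11 - 10 = 15

15


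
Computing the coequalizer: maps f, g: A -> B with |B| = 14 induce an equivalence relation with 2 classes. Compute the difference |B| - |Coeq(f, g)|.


The coequalizer Coeq(f, g) = B / ~ has one element per equivalence class.
|B| = 14, |Coeq(f, g)| = 2.
|B| - |Coeq(f, g)| = 14 - 2 = 12.

12


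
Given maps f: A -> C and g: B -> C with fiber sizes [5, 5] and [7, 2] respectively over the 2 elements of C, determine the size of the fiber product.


The pullback A x_C B consists of pairs (a, b) with f(a) = g(b).
For each element c in C, the fiber product has |f^-1(c)| * |g^-1(c)| elements.
Summing over C: 5 * 7 + 5 * 2
= 35 + 10 = 45

45


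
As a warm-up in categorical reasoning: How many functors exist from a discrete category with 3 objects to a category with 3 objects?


A functor from a discrete category C to D is determined by
where each object maps. Each of the 3 objects of C can map
to any of the 3 objects of D independently.
Number of functors = 3^3 = 27

27


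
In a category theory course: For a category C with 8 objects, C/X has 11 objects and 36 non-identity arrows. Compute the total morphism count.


In the slice category C/X, objects are morphisms to X.
Identity morphisms: 11 (one per object of C/X).
Non-identity morphisms: 36.
Total = 11 + 36 = 47

47


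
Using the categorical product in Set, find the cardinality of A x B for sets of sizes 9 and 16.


In Set, the product A x B is the Cartesian product.
By the universal property, |A x B| = |A| * |B|.
|A x B| = 9 * 16 = 144

144


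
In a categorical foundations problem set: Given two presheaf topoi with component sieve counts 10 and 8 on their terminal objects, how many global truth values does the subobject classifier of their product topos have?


In a product of presheaf topoi E_1 x E_2, the subobject classifier
is Omega = Omega_1 x Omega_2 (componentwise), so
|Omega(top)| = |Omega_1(top_1)| * |Omega_2(top_2)|.
= 10 * 8 = 80.

80


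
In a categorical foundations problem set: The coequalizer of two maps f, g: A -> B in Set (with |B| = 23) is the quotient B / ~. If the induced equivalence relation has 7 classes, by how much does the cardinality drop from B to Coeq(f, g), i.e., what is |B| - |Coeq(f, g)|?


The coequalizer Coeq(f, g) = B / ~ has one element per equivalence class.
|B| = 23, |Coeq(f, g)| = 7.
|B| - |Coeq(f, g)| = 23 - 7 = 16.

16


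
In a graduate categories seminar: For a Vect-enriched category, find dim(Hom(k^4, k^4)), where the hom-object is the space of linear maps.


In Vect-enriched categories, Hom(k^n, k^m) is the space of m x n matrices.
dim(Hom(k^4, k^4)) = 4 * 4 = 16

16


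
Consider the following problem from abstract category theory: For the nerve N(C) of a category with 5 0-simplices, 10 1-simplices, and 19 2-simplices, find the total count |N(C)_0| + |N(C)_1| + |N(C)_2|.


The 2-skeleton of the nerve N(C) consists of simplices in dimensions 0, 1, 2:
  |N(C)_0| = 5 (objects)
  |N(C)_1| = 10 (morphisms)
  |N(C)_2| = 19 (composable pairs)
Total = 5 + 10 + 19 = 34

34


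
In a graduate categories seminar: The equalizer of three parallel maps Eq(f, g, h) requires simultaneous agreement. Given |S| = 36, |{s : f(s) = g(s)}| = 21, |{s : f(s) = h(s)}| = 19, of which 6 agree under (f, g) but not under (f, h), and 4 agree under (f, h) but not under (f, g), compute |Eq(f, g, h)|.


Eq(f, g, h) is the triple-agreement set: points in S where all three
maps take the same value. Using inclusion-exclusion on the pairwise data:
Pair (f, g) agrees on 21 points; pair (f, h) on 19 points.
Points agreeing under (f, g) but not (f, h) = 6; under (f, h) but not (f, g) = 4.
Triple-agreement = agreement-in-(f, g) minus points that agree under (f, g) but not (f, h):
|Eq(f, g, h)| = 21 - 6 = 15
(cross-check via (f, h): 19 - 4 = 15.)

15


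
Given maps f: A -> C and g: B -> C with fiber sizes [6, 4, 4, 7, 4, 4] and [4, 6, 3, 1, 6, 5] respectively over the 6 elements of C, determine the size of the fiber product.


The pullback A x_C B consists of pairs (a, b) with f(a) = g(b).
For each element c in C, the fiber product has |f^-1(c)| * |g^-1(c)| elements.
Summing over C: 6 * 4 + 4 * 6 + 4 * 3 + 7 * 1 + 4 * 6 + 4 * 5
= 24 + 24 + 12 + 7 + 24 + 20 = 111

111


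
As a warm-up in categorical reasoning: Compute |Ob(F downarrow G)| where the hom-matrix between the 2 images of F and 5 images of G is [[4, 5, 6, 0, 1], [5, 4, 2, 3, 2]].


Objects of (F downarrow G) are triples (a, b, h: F(a)->G(b)).
The count equals the sum of all entries in the hom-matrix.
sum(row 0) = 16
sum(row 1) = 16
Grand total = 32

32


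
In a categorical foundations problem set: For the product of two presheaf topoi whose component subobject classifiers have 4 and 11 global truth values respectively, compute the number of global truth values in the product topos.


In a product of presheaf topoi E_1 x E_2, the subobject classifier
is Omega = Omega_1 x Omega_2 (componentwise), so
|Omega(top)| = |Omega_1(top_1)| * |Omega_2(top_2)|.
= 4 * 11 = 44.

44


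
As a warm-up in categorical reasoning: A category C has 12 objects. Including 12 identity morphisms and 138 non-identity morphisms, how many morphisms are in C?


Each object has an identity morphism, giving 12 identities.
Adding the 138 non-identity morphisms:
Total = 12 + 138 = 150

150


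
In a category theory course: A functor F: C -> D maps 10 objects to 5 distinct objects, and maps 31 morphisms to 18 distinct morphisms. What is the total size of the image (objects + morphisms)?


The image of F consists of distinct objects and distinct morphisms.
|Im(F)| on objects = 5
|Im(F)| on morphisms = 18
Total image cardinality = 5 + 18 = 23

23


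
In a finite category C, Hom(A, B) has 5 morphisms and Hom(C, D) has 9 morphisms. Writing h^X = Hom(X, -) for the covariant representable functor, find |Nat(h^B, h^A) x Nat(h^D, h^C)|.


By the Yoneda lemma, Nat(h^B, h^A) is isomorphic to Hom(A, B),
so |Nat(h^B, h^A)| = |Hom(A, B)| and |Nat(h^D, h^C)| = |Hom(C, D)|.
|Hom(A, B)| = 5, |Hom(C, D)| = 9.
|Nat(h^B, h^A) x Nat(h^D, h^C)| = 5 * 9 = 45

45


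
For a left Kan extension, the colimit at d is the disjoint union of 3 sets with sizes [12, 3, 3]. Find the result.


Pointwise, the left Kan extension (Lan_F H)(d) is the colimit, indexed
by the comma category (F downarrow d), of H composed with the
projection (F downarrow d) -> C. Here that colimit is given
as a coproduct (disjoint union) of sets, so its cardinality is the
sum of the sizes of the summands.
Coproduct of sets with sizes: 12 + 3 + 3
= 18

18


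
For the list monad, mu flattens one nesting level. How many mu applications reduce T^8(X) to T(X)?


Each application of mu: T^2 -> T removes one layer of nesting.
Starting at depth 8 (i.e., T^8(X)), we need to reach T(X).
Number of mu applications = 8 - 1 = 7

7


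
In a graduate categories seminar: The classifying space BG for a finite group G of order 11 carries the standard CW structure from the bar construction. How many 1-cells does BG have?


In the bar-construction CW model of BG, the n-cells are indexed by
n-tuples [g_1|...|g_n] of non-identity elements of G (degenerate
simplices with some g_i = e do not contribute cells), so there are
(|G| - 1)^n n-cells.
For dim = 1 with |G| = 11:
cells = (11 - 1)^1 = 10^1 = 10

10


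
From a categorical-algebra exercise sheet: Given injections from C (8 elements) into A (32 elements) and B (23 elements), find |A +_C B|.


The pushout A +_C B identifies the images of C in A and B.
|A +_C B| = |A| + |B| - |C| (for injections).
= 32 + 23 - 8 = 47

47


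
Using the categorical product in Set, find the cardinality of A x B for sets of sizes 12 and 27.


In Set, the product A x B is the Cartesian product.
By the universal property, |A x B| = |A| * |B|.
|A x B| = 12 * 27 = 324

324


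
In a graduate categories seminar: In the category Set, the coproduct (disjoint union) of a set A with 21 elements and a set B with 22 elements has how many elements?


In Set, the coproduct A + B is the disjoint union.
|A + B| = |A| + |B| = 21 + 22 = 43

43


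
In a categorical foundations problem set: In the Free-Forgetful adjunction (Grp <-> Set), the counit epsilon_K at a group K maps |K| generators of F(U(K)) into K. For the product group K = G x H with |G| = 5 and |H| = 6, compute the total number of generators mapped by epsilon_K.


The counit epsilon_K: F(U(K)) -> K of the Free-Forgetful adjunction
maps |K| generators of F(U(K)) into K. For K = G x H (the product group),
|G x H| = |G| * |H|.
Total generators mapped = 5 * 6 = 30.

30


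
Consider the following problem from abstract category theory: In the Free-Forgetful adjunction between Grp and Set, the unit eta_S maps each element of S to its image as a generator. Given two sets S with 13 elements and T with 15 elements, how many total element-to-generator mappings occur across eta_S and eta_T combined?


The unit eta_X: X -> U(F(X)) of the Free-Forgetful adjunction
maps each element of X to a generator of F(X). For X = S + T (disjoint
union in Set), |S + T| = |S| + |T|.
Total mappings = 13 + 15 = 28.

28


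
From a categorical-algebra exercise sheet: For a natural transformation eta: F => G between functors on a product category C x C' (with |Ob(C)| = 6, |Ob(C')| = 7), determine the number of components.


A natural transformation eta: F => G assigns one component morphism per
object of the domain category.
The domain is the product category C x C', so
|Ob(C x C')| = |Ob(C)| * |Ob(C')| = 6 * 7 = 42.
Therefore eta has 42 component morphisms.

42


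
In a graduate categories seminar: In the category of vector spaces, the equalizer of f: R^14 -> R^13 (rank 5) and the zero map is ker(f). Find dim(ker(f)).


The equalizer of f and the zero map is ker(f).
By the rank-nullity theorem: dim(ker(f)) = dim(domain) - rank(f).
dim(ker(f)) = 14 - 5 = 9

9


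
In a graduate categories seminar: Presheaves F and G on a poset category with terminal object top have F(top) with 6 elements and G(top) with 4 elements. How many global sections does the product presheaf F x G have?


Global sections of a presheaf on a poset with terminal top satisfy
Gamma(H) ~ H(top). Presheaves admit pointwise products, so
(F x G)(top) = F(top) x G(top) (Cartesian product).
|Gamma(F x G)| = |F(top)| * |G(top)| = 6 * 4 = 24.

24


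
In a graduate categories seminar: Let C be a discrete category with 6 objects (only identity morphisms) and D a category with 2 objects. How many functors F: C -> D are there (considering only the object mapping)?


A functor from a discrete category C to D is determined by
where each object maps. Each of the 6 objects of C can map
to any of the 2 objects of D independently.
Number of functors = 2^6 = 64

64


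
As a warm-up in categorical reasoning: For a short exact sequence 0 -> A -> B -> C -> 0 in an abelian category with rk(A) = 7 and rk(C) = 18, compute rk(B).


For a short exact sequence 0 -> A -> B -> C -> 0,
rank is additive: rank(B) = rank(A) + rank(C).
rank(B) = 7 + 18 = 25

25


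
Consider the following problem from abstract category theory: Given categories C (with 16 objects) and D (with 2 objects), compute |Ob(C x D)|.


The product category C x D has objects that are pairs (c, d).
Number of pairs = |Ob(C)| * |Ob(D)| = 16 * 2 = 32

32


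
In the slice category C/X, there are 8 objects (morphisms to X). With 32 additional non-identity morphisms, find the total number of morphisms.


In the slice category C/X, objects are morphisms to X.
Identity morphisms: 8 (one per object of C/X).
Non-identity morphisms: 32.
Total = 8 + 32 = 40

40


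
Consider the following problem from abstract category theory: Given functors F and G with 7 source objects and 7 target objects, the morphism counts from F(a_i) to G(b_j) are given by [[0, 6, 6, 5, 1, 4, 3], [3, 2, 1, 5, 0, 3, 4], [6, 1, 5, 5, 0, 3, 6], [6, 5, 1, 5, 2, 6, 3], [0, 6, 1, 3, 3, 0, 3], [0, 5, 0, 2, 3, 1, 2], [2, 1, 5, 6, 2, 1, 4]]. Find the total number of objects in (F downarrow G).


Objects of (F downarrow G) are triples (a, b, h: F(a)->G(b)).
The count equals the sum of all entries in the hom-matrix.
sum(row 0) = 25
sum(row 1) = 18
sum(row 2) = 26
sum(row 3) = 28
sum(row 4) = 16
sum(row 5) = 13
sum(row 6) = 21
Grand total = 147

147


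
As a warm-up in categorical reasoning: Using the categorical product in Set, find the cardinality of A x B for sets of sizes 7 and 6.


In Set, the product A x B is the Cartesian product.
By the universal property, |A x B| = |A| * |B|.
|A x B| = 7 * 6 = 42

42


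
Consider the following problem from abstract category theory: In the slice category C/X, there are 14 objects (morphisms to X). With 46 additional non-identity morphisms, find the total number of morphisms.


In the slice category C/X, objects are morphisms to X.
Identity morphisms: 14 (one per object of C/X).
Non-identity morphisms: 46.
Total = 14 + 46 = 60

60


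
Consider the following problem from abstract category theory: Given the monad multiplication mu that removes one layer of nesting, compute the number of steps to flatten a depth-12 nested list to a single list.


Each application of mu: T^2 -> T removes one layer of nesting.
Starting at depth 12 (i.e., T^12(X)), we need to reach T(X).
Number of mu applications = 12 - 1 = 11

11


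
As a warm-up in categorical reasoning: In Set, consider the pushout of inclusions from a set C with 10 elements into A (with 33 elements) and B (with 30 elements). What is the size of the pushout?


The pushout A +_C B identifies the images of C in A and B.
|A +_C B| = |A| + |B| - |C| (for injections).
= 33 + 30 - 10 = 53

53


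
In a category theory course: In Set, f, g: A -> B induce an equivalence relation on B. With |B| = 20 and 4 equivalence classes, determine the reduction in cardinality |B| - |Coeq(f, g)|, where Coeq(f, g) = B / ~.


The coequalizer Coeq(f, g) = B / ~ has one element per equivalence class.
|B| = 20, |Coeq(f, g)| = 4.
|B| - |Coeq(f, g)| = 20 - 4 = 16.

16


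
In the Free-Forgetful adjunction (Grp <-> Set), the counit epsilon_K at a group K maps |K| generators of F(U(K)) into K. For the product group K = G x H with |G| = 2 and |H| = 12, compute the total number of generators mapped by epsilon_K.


The counit epsilon_K: F(U(K)) -> K of the Free-Forgetful adjunction
maps |K| generators of F(U(K)) into K. For K = G x H (the product group),
|G x H| = |G| * |H|.
Total generators mapped = 2 * 12 = 24.

24


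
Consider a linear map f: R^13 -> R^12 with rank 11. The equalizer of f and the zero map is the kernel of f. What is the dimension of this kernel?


The equalizer of f and the zero map is ker(f).
By the rank-nullity theorem: dim(ker(f)) = dim(domain) - rank(f).
dim(ker(f)) = 13 - 11 = 2

2


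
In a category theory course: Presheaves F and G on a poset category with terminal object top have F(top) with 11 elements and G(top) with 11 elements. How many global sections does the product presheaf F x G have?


Global sections of a presheaf on a poset with terminal top satisfy
Gamma(H) ~ H(top). Presheaves admit pointwise products, so
(F x G)(top) = F(top) x G(top) (Cartesian product).
|Gamma(F x G)| = |F(top)| * |G(top)| = 11 * 11 = 121.

121


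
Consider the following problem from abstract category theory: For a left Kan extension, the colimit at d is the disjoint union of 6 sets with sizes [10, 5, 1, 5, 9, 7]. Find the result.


Pointwise, the left Kan extension (Lan_F H)(d) is the colimit, indexed
by the comma category (F downarrow d), of H composed with the
projection (F downarrow d) -> C. Here that colimit is given
as a coproduct (disjoint union) of sets, so its cardinality is the
sum of the sizes of the summands.
Coproduct of sets with sizes: 10 + 5 + 1 + 5 + 9 + 7
= 37

37


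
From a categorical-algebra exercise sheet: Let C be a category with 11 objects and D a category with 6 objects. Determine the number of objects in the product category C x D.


The product category C x D has objects that are pairs (c, d).
Number of pairs = |Ob(C)| * |Ob(D)| = 11 * 6 = 66

66


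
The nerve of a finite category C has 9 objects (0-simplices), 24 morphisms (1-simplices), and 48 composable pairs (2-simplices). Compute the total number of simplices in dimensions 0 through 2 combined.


The 2-skeleton of the nerve N(C) consists of simplices in dimensions 0, 1, 2:
  |N(C)_0| = 9 (objects)
  |N(C)_1| = 24 (morphisms)
  |N(C)_2| = 48 (composable pairs)
Total = 9 + 24 + 48 = 81

81


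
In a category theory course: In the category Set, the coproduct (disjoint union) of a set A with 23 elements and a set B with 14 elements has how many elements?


In Set, the coproduct A + B is the disjoint union.
|A + B| = |A| + |B| = 23 + 14 = 37

37


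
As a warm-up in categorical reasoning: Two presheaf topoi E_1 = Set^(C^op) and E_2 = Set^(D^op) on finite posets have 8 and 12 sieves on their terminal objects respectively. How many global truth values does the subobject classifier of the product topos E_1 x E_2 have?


In a product of presheaf topoi E_1 x E_2, the subobject classifier
is Omega = Omega_1 x Omega_2 (componentwise), so
|Omega(top)| = |Omega_1(top_1)| * |Omega_2(top_2)|.
= 8 * 12 = 96.

96


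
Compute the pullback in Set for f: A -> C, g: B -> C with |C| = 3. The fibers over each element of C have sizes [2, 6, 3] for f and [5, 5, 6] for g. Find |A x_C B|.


The pullback A x_C B consists of pairs (a, b) with f(a) = g(b).
For each element c in C, the fiber product has |f^-1(c)| * |g^-1(c)| elements.
Summing over C: 2 * 5 + 6 * 5 + 3 * 6
= 10 + 30 + 18 = 58

58


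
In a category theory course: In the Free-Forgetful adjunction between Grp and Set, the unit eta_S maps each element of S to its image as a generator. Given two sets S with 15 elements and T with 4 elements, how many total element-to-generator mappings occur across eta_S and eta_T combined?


The unit eta_X: X -> U(F(X)) of the Free-Forgetful adjunction
maps each element of X to a generator of F(X). For X = S + T (disjoint
union in Set), |S + T| = |S| + |T|.
Total mappings = 15 + 4 = 19.

19


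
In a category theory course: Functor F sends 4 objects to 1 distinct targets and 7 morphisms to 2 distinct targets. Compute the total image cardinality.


The image of F consists of distinct objects and distinct morphisms.
|Im(F)| on objects = 1
|Im(F)| on morphisms = 2
Total image cardinality = 1 + 2 = 3

3


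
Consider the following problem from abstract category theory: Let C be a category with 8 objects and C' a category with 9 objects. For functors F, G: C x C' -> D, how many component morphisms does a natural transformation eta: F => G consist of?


A natural transformation eta: F => G assigns one component morphism per
object of the domain category.
The domain is the product category C x C', so
|Ob(C x C')| = |Ob(C)| * |Ob(C')| = 8 * 9 = 72.
Therefore eta has 72 component morphisms.

72


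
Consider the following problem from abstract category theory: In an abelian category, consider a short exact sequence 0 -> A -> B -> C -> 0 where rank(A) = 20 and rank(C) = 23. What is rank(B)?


For a short exact sequence 0 -> A -> B -> C -> 0,
rank is additive: rank(B) = rank(A) + rank(C).
rank(B) = 20 + 23 = 43

43


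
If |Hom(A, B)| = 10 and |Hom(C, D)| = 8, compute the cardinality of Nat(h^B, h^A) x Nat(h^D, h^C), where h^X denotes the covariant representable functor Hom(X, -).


By the Yoneda lemma, Nat(h^B, h^A) is isomorphic to Hom(A, B),
so |Nat(h^B, h^A)| = |Hom(A, B)| and |Nat(h^D, h^C)| = |Hom(C, D)|.
|Hom(A, B)| = 10, |Hom(C, D)| = 8.
|Nat(h^B, h^A) x Nat(h^D, h^C)| = 10 * 8 = 80

80


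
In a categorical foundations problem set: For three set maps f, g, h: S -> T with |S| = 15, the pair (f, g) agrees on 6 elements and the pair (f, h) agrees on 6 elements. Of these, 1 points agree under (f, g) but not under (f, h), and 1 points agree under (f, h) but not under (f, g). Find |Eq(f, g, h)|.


Eq(f, g, h) is the triple-agreement set: points in S where all three
maps take the same value. Using inclusion-exclusion on the pairwise data:
Pair (f, g) agrees on 6 points; pair (f, h) on 6 points.
Points agreeing under (f, g) but not (f, h) = 1; under (f, h) but not (f, g) = 1.
Triple-agreement = agreement-in-(f, g) minus points that agree under (f, g) but not (f, h):
|Eq(f, g, h)| = 6 - 1 = 5
(cross-check via (f, h): 6 - 1 = 5.)

5


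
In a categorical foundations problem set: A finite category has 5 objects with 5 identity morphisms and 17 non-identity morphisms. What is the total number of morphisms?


Each object has an identity morphism, giving 5 identities.
Adding the 17 non-identity morphisms:
Total = 5 + 17 = 22

22


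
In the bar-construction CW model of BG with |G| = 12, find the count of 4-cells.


In the bar-construction CW model of BG, the n-cells are indexed by
n-tuples [g_1|...|g_n] of non-identity elements of G (degenerate
simplices with some g_i = e do not contribute cells), so there are
(|G| - 1)^n n-cells.
For dim = 4 with |G| = 12:
cells = (12 - 1)^4 = 11^4 = 14641

14641


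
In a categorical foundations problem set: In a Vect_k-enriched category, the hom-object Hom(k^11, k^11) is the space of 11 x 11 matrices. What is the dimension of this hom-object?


In Vect-enriched categories, Hom(k^n, k^m) is the space of m x n matrices.
dim(Hom(k^11, k^11)) = 11 * 11 = 121

121


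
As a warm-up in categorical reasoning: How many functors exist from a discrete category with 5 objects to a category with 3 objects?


A functor from a discrete category C to D is determined by
where each object maps. Each of the 5 objects of C can map
to any of the 3 objects of D independently.
Number of functors = 3^5 = 243

243


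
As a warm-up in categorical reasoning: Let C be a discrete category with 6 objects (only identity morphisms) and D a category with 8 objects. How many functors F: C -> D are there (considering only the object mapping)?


A functor from a discrete category C to D is determined by
where each object maps. Each of the 6 objects of C can map
to any of the 8 objects of D independently.
Number of functors = 8^6 = 262144

262144


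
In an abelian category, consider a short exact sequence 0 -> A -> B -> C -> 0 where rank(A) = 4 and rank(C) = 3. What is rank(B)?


For a short exact sequence 0 -> A -> B -> C -> 0,
rank is additive: rank(B) = rank(A) + rank(C).
rank(B) = 4 + 3 = 7

7


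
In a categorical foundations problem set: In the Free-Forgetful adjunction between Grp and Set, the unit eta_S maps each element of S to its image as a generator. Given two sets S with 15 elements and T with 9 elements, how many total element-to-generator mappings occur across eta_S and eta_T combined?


The unit eta_X: X -> U(F(X)) of the Free-Forgetful adjunction
maps each element of X to a generator of F(X). For X = S + T (disjoint
union in Set), |S + T| = |S| + |T|.
Total mappings = 15 + 9 = 24.

24


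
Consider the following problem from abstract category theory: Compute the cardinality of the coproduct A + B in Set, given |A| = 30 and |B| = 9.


In Set, the coproduct A + B is the disjoint union.
|A + B| = |A| + |B| = 30 + 9 = 39

39


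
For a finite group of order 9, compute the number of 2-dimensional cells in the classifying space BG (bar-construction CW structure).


In the bar-construction CW model of BG, the n-cells are indexed by
n-tuples [g_1|...|g_n] of non-identity elements of G (degenerate
simplices with some g_i = e do not contribute cells), so there are
(|G| - 1)^n n-cells.
For dim = 2 with |G| = 9:
cells = (9 - 1)^2 = 8^2 = 64

64


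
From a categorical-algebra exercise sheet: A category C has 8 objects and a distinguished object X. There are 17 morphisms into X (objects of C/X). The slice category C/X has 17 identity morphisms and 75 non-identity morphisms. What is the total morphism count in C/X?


In the slice category C/X, objects are morphisms to X.
Identity morphisms: 17 (one per object of C/X).
Non-identity morphisms: 75.
Total = 17 + 75 = 92

92


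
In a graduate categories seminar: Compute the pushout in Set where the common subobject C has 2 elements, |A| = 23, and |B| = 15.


The pushout A +_C B identifies the images of C in A and B.
|A +_C B| = |A| + |B| - |C| (for injections).
= 23 + 15 - 2 = 36

36


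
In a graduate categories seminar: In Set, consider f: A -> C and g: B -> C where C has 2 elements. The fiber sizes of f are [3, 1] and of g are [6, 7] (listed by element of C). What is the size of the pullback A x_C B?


The pullback A x_C B consists of pairs (a, b) with f(a) = g(b).
For each element c in C, the fiber product has |f^-1(c)| * |g^-1(c)| elements.
Summing over C: 3 * 6 + 1 * 7
= 18 + 7 = 25

25


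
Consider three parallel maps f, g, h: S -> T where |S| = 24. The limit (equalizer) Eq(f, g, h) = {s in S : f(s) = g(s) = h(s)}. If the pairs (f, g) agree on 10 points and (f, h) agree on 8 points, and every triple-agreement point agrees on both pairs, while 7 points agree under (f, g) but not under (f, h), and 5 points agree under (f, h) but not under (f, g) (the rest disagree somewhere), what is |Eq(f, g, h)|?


Eq(f, g, h) is the triple-agreement set: points in S where all three
maps take the same value. Using inclusion-exclusion on the pairwise data:
Pair (f, g) agrees on 10 points; pair (f, h) on 8 points.
Points agreeing under (f, g) but not (f, h) = 7; under (f, h) but not (f, g) = 5.
Triple-agreement = agreement-in-(f, g) minus points that agree under (f, g) but not (f, h):
|Eq(f, g, h)| = 10 - 7 = 3
(cross-check via (f, h): 8 - 5 = 3.)

3


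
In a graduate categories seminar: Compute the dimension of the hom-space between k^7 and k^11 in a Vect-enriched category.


In Vect-enriched categories, Hom(k^n, k^m) is the space of m x n matrices.
dim(Hom(k^7, k^11)) = 11 * 7 = 77

77


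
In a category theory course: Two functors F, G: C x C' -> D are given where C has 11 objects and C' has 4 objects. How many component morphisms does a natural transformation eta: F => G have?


A natural transformation eta: F => G assigns one component morphism per
object of the domain category.
The domain is the product category C x C', so
|Ob(C x C')| = |Ob(C)| * |Ob(C')| = 11 * 4 = 44.
Therefore eta has 44 component morphisms.

44


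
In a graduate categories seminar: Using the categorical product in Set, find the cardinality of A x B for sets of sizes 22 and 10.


In Set, the product A x B is the Cartesian product.
By the universal property, |A x B| = |A| * |B|.
|A x B| = 22 * 10 = 220

220


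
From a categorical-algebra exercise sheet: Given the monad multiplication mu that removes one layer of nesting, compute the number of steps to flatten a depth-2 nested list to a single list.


Each application of mu: T^2 -> T removes one layer of nesting.
Starting at depth 2 (i.e., T^2(X)), we need to reach T(X).
Number of mu applications = 2 - 1 = 1

1


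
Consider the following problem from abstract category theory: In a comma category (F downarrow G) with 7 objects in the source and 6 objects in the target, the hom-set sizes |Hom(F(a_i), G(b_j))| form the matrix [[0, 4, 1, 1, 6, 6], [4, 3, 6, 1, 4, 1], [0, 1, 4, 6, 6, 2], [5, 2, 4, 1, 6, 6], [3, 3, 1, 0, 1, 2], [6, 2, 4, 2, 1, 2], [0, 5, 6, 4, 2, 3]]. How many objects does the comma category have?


Objects of (F downarrow G) are triples (a, b, h: F(a)->G(b)).
The count equals the sum of all entries in the hom-matrix.
sum(row 0) = 18
sum(row 1) = 19
sum(row 2) = 19
sum(row 3) = 24
sum(row 4) = 10
sum(row 5) = 17
sum(row 6) = 20
Grand total = 127

127


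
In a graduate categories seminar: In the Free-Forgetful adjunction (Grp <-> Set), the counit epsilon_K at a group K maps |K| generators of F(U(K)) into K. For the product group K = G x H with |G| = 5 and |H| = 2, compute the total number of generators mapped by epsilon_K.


The counit epsilon_K: F(U(K)) -> K of the Free-Forgetful adjunction
maps |K| generators of F(U(K)) into K. For K = G x H (the product group),
|G x H| = |G| * |H|.
Total generators mapped = 5 * 2 = 10.

10


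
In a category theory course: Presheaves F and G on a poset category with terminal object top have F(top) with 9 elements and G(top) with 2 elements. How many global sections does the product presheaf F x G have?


Global sections of a presheaf on a poset with terminal top satisfy
Gamma(H) ~ H(top). Presheaves admit pointwise products, so
(F x G)(top) = F(top) x G(top) (Cartesian product).
|Gamma(F x G)| = |F(top)| * |G(top)| = 9 * 2 = 18.

18


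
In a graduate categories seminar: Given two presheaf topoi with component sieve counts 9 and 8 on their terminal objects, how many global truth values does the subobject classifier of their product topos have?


In a product of presheaf topoi E_1 x E_2, the subobject classifier
is Omega = Omega_1 x Omega_2 (componentwise), so
|Omega(top)| = |Omega_1(top_1)| * |Omega_2(top_2)|.
= 9 * 8 = 72.

72


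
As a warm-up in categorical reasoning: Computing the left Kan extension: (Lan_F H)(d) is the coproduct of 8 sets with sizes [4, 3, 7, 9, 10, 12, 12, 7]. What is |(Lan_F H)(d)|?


Pointwise, the left Kan extension (Lan_F H)(d) is the colimit, indexed
by the comma category (F downarrow d), of H composed with the
projection (F downarrow d) -> C. Here that colimit is given
as a coproduct (disjoint union) of sets, so its cardinality is the
sum of the sizes of the summands.
Coproduct of sets with sizes: 4 + 3 + 7 + 9 + 10 + 12 + 12 + 7
= 64

64


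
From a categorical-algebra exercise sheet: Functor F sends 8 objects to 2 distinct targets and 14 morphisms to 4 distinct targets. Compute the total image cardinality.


The image of F consists of distinct objects and distinct morphisms.
|Im(F)| on objects = 2
|Im(F)| on morphisms = 4
Total image cardinality = 2 + 4 = 6

6


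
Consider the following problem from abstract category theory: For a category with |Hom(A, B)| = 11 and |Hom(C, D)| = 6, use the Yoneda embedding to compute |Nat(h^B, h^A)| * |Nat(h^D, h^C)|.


By the Yoneda lemma, Nat(h^B, h^A) is isomorphic to Hom(A, B),
so |Nat(h^B, h^A)| = |Hom(A, B)| and |Nat(h^D, h^C)| = |Hom(C, D)|.
|Hom(A, B)| = 11, |Hom(C, D)| = 6.
|Nat(h^B, h^A) x Nat(h^D, h^C)| = 11 * 6 = 66

66


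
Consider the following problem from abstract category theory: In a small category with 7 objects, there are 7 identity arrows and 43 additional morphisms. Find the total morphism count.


Each object has an identity morphism, giving 7 identities.
Adding the 43 non-identity morphisms:
Total = 7 + 43 = 50

50


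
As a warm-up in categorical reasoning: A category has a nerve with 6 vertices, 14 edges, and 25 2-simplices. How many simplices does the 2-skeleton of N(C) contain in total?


The 2-skeleton of the nerve N(C) consists of simplices in dimensions 0, 1, 2:
  |N(C)_0| = 6 (objects)
  |N(C)_1| = 14 (morphisms)
  |N(C)_2| = 25 (composable pairs)
Total = 6 + 14 + 25 = 45

45


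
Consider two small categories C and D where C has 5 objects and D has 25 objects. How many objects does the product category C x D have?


The product category C x D has objects that are pairs (c, d).
Number of pairs = |Ob(C)| * |Ob(D)| = 5 * 25 = 125

125


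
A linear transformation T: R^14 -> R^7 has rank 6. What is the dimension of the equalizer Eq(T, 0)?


The equalizer of f and the zero map is ker(f).
By the rank-nullity theorem: dim(ker(f)) = dim(domain) - rank(f).
dim(ker(f)) = 14 - 6 = 8

8


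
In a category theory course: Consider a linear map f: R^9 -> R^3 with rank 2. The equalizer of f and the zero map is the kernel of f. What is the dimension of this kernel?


The equalizer of f and the zero map is ker(f).
By the rank-nullity theorem: dim(ker(f)) = dim(domain) - rank(f).
dim(ker(f)) = 9 - 2 = 7

7


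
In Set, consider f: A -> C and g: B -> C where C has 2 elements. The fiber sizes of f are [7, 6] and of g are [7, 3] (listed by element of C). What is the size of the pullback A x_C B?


The pullback A x_C B consists of pairs (a, b) with f(a) = g(b).
For each element c in C, the fiber product has |f^-1(c)| * |g^-1(c)| elements.
Summing over C: 7 * 7 + 6 * 3
= 49 + 18 = 67

67


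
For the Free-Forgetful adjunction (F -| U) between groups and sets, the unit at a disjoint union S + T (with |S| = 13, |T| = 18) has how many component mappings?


The unit eta_X: X -> U(F(X)) of the Free-Forgetful adjunction
maps each element of X to a generator of F(X). For X = S + T (disjoint
union in Set), |S + T| = |S| + |T|.
Total mappings = 13 + 18 = 31.

31


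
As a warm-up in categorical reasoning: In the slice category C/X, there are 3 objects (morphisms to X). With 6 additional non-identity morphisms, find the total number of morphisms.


In the slice category C/X, objects are morphisms to X.
Identity morphisms: 3 (one per object of C/X).
Non-identity morphisms: 6.
Total = 3 + 6 = 9

9


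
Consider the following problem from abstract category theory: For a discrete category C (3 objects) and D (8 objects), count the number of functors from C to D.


A functor from a discrete category C to D is determined by
where each object maps. Each of the 3 objects of C can map
to any of the 8 objects of D independently.
Number of functors = 8^3 = 512

512


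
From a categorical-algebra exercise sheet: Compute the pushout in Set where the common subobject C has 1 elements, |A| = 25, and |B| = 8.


The pushout A +_C B identifies the images of C in A and B.
|A +_C B| = |A| + |B| - |C| (for injections).
= 25 + 8 - 1 = 32

32


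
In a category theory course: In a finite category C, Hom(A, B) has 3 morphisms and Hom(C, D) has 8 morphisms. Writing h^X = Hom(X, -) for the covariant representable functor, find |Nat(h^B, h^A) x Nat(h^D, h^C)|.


By the Yoneda lemma, Nat(h^B, h^A) is isomorphic to Hom(A, B),
so |Nat(h^B, h^A)| = |Hom(A, B)| and |Nat(h^D, h^C)| = |Hom(C, D)|.
|Hom(A, B)| = 3, |Hom(C, D)| = 8.
|Nat(h^B, h^A) x Nat(h^D, h^C)| = 3 * 8 = 24

24


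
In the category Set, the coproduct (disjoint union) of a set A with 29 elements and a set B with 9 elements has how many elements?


In Set, the coproduct A + B is the disjoint union.
|A + B| = |A| + |B| = 29 + 9 = 38

38


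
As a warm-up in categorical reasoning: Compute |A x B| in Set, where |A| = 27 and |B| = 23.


In Set, the product A x B is the Cartesian product.
By the universal property, |A x B| = |A| * |B|.
|A x B| = 27 * 23 = 621

621


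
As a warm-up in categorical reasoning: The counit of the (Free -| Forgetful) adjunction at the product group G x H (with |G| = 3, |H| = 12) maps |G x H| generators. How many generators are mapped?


The counit epsilon_K: F(U(K)) -> K of the Free-Forgetful adjunction
maps |K| generators of F(U(K)) into K. For K = G x H (the product group),
|G x H| = |G| * |H|.
Total generators mapped = 3 * 12 = 36.

36


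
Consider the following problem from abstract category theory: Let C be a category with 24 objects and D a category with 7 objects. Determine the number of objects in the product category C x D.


The product category C x D has objects that are pairs (c, d).
Number of pairs = |Ob(C)| * |Ob(D)| = 24 * 7 = 168

168


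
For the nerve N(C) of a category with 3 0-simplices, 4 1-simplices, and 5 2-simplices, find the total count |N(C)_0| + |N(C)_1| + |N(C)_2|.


The 2-skeleton of the nerve N(C) consists of simplices in dimensions 0, 1, 2:
  |N(C)_0| = 3 (objects)
  |N(C)_1| = 4 (morphisms)
  |N(C)_2| = 5 (composable pairs)
Total = 3 + 4 + 5 = 12

12


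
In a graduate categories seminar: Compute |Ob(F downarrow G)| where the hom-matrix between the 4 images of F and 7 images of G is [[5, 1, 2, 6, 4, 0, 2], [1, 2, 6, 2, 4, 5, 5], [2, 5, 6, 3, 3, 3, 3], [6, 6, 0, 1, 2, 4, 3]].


Objects of (F downarrow G) are triples (a, b, h: F(a)->G(b)).
The count equals the sum of all entries in the hom-matrix.
sum(row 0) = 20
sum(row 1) = 25
sum(row 2) = 25
sum(row 3) = 22
Grand total = 92

92


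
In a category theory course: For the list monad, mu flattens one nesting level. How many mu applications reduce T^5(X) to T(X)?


Each application of mu: T^2 -> T removes one layer of nesting.
Starting at depth 5 (i.e., T^5(X)), we need to reach T(X).
Number of mu applications = 5 - 1 = 4

4


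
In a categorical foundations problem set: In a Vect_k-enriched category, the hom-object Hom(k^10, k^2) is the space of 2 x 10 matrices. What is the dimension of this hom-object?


In Vect-enriched categories, Hom(k^n, k^m) is the space of m x n matrices.
dim(Hom(k^10, k^2)) = 2 * 10 = 20

20


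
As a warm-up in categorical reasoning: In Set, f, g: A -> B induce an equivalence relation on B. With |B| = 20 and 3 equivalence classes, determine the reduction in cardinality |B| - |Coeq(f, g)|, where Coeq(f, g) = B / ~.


The coequalizer Coeq(f, g) = B / ~ has one element per equivalence class.
|B| = 20, |Coeq(f, g)| = 3.
|B| - |Coeq(f, g)| = 20 - 3 = 17.

17


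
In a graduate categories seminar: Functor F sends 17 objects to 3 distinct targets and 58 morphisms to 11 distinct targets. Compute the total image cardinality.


The image of F consists of distinct objects and distinct morphisms.
|Im(F)| on objects = 3
|Im(F)| on morphisms = 11
Total image cardinality = 3 + 11 = 14

14


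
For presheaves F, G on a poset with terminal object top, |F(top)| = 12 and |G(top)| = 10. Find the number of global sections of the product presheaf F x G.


Global sections of a presheaf on a poset with terminal top satisfy
Gamma(H) ~ H(top). Presheaves admit pointwise products, so
(F x G)(top) = F(top) x G(top) (Cartesian product).
|Gamma(F x G)| = |F(top)| * |G(top)| = 12 * 10 = 120.

120


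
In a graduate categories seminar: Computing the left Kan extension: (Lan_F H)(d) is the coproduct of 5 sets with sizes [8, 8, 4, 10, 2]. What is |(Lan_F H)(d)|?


Pointwise, the left Kan extension (Lan_F H)(d) is the colimit, indexed
by the comma category (F downarrow d), of H composed with the
projection (F downarrow d) -> C. Here that colimit is given
as a coproduct (disjoint union) of sets, so its cardinality is the
sum of the sizes of the summands.
Coproduct of sets with sizes: 8 + 8 + 4 + 10 + 2
= 32

32


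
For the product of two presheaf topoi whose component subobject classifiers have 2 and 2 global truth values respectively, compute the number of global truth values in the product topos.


In a product of presheaf topoi E_1 x E_2, the subobject classifier
is Omega = Omega_1 x Omega_2 (componentwise), so
|Omega(top)| = |Omega_1(top_1)| * |Omega_2(top_2)|.
= 2 * 2 = 4.

4


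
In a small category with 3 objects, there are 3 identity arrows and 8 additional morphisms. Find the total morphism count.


Each object has an identity morphism, giving 3 identities.
Adding the 8 non-identity morphisms:
Total = 3 + 8 = 11

11


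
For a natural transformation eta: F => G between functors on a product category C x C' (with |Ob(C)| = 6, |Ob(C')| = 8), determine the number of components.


A natural transformation eta: F => G assigns one component morphism per
object of the domain category.
The domain is the product category C x C', so
|Ob(C x C')| = |Ob(C)| * |Ob(C')| = 6 * 8 = 48.
Therefore eta has 48 component morphisms.

48


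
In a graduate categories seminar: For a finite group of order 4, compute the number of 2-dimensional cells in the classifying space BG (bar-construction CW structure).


In the bar-construction CW model of BG, the n-cells are indexed by
n-tuples [g_1|...|g_n] of non-identity elements of G (degenerate
simplices with some g_i = e do not contribute cells), so there are
(|G| - 1)^n n-cells.
For dim = 2 with |G| = 4:
cells = (4 - 1)^2 = 3^2 = 9

9
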